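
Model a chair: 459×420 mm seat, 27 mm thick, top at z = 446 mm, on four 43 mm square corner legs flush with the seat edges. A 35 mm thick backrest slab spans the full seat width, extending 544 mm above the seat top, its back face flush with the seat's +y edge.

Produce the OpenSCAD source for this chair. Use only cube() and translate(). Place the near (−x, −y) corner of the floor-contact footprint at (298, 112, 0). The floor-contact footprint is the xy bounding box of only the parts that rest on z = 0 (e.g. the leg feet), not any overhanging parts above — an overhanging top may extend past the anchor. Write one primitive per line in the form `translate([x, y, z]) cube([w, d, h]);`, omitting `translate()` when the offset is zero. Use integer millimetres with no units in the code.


translate([298, 112, 419]) cube([459, 420, 27]);
translate([298, 112, 0]) cube([43, 43, 419]);
translate([714, 112, 0]) cube([43, 43, 419]);
translate([298, 489, 0]) cube([43, 43, 419]);
translate([714, 489, 0]) cube([43, 43, 419]);
translate([298, 497, 446]) cube([459, 35, 544]);


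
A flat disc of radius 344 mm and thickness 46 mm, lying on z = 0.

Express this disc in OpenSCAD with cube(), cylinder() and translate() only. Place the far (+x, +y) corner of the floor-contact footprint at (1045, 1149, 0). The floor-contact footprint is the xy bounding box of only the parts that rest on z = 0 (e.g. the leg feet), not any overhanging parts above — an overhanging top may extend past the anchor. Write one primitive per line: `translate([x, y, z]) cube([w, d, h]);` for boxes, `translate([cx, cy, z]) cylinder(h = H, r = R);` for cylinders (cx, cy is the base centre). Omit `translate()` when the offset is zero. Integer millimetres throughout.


translate([701, 805, 0]) cylinder(h = 46, r = 344);


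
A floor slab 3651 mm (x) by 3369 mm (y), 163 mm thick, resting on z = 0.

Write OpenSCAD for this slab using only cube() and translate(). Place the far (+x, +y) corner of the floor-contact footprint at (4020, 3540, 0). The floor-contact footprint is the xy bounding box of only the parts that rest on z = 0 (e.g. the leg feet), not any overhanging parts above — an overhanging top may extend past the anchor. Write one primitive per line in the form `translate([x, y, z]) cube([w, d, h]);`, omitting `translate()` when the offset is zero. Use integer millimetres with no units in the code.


translate([369, 171, 0]) cube([3651, 3369, 163]);


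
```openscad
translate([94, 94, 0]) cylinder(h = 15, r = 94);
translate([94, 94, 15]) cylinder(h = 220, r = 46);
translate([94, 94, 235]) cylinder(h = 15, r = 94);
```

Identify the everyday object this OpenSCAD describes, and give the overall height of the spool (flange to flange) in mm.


A spool. The overall height is 250 mm.

Three coaxial cylinders, large–small–large — a spool. Two 15 mm flanges and a 220 mm core give 15 + 220 + 15 = 250 mm.


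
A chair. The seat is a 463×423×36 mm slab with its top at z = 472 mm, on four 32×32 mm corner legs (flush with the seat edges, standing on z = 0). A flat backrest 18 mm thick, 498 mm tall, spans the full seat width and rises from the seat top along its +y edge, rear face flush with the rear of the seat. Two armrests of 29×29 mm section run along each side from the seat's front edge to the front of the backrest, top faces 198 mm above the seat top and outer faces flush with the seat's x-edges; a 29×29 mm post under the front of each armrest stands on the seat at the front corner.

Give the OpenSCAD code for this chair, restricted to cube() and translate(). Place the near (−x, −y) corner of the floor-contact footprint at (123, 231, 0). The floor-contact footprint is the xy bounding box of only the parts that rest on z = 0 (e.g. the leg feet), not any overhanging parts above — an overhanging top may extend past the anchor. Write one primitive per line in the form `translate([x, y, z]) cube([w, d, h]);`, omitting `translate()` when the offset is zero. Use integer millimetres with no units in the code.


translate([123, 231, 436]) cube([463, 423, 36]);
translate([123, 231, 0]) cube([32, 32, 436]);
translate([554, 231, 0]) cube([32, 32, 436]);
translate([123, 622, 0]) cube([32, 32, 436]);
translate([554, 622, 0]) cube([32, 32, 436]);
translate([123, 636, 472]) cube([463, 18, 498]);
translate([123, 231, 641]) cube([29, 405, 29]);
translate([557, 231, 641]) cube([29, 405, 29]);
translate([123, 231, 472]) cube([29, 29, 169]);
translate([557, 231, 472]) cube([29, 29, 169]);


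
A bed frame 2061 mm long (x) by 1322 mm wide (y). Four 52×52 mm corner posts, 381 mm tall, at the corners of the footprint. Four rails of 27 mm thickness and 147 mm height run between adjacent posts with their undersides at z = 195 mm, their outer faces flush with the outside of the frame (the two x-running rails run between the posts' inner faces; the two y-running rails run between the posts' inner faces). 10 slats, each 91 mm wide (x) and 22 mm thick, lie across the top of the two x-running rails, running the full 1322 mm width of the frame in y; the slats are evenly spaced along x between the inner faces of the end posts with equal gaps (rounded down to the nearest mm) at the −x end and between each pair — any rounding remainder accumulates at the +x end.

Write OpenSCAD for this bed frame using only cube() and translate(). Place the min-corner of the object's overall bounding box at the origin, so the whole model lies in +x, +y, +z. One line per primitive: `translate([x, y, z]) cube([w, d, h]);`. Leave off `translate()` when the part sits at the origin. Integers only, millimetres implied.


// slat z = rail_z + rail_h = 195 + 147 = 342
// slat gap = ⌊(1957 − 10·91) / 11⌋ = 95
cube([52, 52, 381]);
translate([0, 1270, 0]) cube([52, 52, 381]);
translate([2009, 0, 0]) cube([52, 52, 381]);
translate([2009, 1270, 0]) cube([52, 52, 381]);
translate([52, 0, 195]) cube([1957, 27, 147]);
translate([52, 1295, 195]) cube([1957, 27, 147]);
translate([0, 52, 195]) cube([27, 1218, 147]);
translate([2034, 52, 195]) cube([27, 1218, 147]);
translate([147, 0, 342]) cube([91, 1322, 22]);
translate([333, 0, 342]) cube([91, 1322, 22]);
translate([519, 0, 342]) cube([91, 1322, 22]);
translate([705, 0, 342]) cube([91, 1322, 22]);
translate([891, 0, 342]) cube([91, 1322, 22]);
translate([1077, 0, 342]) cube([91, 1322, 22]);
translate([1263, 0, 342]) cube([91, 1322, 22]);
translate([1449, 0, 342]) cube([91, 1322, 22]);
translate([1635, 0, 342]) cube([91, 1322, 22]);
translate([1821, 0, 342]) cube([91, 1322, 22]);


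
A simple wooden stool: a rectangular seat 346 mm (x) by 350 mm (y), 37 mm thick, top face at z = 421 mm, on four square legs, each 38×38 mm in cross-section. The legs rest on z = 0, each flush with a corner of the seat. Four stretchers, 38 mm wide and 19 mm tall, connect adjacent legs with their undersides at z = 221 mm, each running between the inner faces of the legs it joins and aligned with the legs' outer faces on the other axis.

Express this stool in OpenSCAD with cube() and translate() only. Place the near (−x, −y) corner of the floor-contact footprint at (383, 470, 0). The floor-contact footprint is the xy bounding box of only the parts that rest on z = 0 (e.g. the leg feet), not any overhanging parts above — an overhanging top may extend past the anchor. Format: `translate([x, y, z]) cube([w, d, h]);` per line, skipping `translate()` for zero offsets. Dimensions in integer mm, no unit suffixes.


translate([383, 470, 384]) cube([346, 350, 37]);
translate([383, 470, 0]) cube([38, 38, 384]);
translate([691, 470, 0]) cube([38, 38, 384]);
translate([383, 782, 0]) cube([38, 38, 384]);
translate([691, 782, 0]) cube([38, 38, 384]);
translate([421, 470, 221]) cube([270, 38, 19]);
translate([421, 782, 221]) cube([270, 38, 19]);
translate([383, 508, 221]) cube([38, 274, 19]);
translate([691, 508, 221]) cube([38, 274, 19]);


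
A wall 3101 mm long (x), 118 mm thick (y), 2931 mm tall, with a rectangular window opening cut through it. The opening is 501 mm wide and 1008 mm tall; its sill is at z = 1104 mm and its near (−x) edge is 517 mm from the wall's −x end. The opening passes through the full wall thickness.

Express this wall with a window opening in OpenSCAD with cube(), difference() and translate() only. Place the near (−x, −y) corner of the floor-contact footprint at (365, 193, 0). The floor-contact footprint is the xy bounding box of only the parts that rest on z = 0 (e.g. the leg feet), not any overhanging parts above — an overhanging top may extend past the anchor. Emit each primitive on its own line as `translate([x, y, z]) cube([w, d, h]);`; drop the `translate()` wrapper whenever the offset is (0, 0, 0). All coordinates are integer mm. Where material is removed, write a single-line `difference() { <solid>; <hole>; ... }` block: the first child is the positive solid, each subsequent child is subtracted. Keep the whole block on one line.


difference() { translate([365, 193, 0]) cube([3101, 118, 2931]); translate([882, 193, 1104]) cube([501, 118, 1008]); }


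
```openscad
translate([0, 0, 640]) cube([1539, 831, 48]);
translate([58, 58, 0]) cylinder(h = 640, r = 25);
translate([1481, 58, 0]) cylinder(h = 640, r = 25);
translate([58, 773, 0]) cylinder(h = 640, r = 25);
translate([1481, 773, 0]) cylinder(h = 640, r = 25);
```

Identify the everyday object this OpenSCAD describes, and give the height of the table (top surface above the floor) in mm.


A table. The table height is 688 mm.

A 1539×831×48 slab sits at z = 640 on four Ø50 mm round legs — a table. The top surface is at 640 + 48 = 688 mm.


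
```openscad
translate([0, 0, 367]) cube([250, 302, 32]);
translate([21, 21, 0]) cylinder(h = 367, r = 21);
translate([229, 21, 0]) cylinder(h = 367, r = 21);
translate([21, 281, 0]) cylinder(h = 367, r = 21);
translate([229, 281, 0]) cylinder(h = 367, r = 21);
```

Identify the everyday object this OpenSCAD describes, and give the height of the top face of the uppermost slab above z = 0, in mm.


A stool. The seat height is 399 mm.

A 250×302×32 slab at z = 367 on four corner cylinders — a stool. The seat top is 367 + 32 = 399 mm.


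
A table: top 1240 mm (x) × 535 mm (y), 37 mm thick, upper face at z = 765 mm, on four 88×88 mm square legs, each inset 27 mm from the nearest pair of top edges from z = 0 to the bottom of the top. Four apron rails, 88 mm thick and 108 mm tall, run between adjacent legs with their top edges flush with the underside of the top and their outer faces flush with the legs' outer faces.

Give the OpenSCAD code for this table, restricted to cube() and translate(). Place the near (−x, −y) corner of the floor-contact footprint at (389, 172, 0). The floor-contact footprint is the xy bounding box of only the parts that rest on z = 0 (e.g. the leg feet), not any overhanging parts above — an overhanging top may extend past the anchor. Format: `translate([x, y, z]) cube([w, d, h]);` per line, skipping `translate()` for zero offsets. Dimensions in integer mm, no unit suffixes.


translate([362, 145, 728]) cube([1240, 535, 37]);
translate([389, 172, 0]) cube([88, 88, 728]);
translate([1487, 172, 0]) cube([88, 88, 728]);
translate([389, 565, 0]) cube([88, 88, 728]);
translate([1487, 565, 0]) cube([88, 88, 728]);
translate([477, 172, 620]) cube([1010, 88, 108]);
translate([477, 565, 620]) cube([1010, 88, 108]);
translate([389, 260, 620]) cube([88, 305, 108]);
translate([1487, 260, 620]) cube([88, 305, 108]);


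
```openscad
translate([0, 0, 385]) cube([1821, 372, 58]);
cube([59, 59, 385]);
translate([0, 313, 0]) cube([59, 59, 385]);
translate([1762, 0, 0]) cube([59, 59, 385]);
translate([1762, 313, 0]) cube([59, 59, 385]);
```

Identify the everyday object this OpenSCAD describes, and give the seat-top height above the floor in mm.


A bench. The seat-top height is 443 mm.

A long slab on four corner posts — a bench. The slab sits at z = 385 with thickness 58, so the top is 385 + 58 = 443 mm.


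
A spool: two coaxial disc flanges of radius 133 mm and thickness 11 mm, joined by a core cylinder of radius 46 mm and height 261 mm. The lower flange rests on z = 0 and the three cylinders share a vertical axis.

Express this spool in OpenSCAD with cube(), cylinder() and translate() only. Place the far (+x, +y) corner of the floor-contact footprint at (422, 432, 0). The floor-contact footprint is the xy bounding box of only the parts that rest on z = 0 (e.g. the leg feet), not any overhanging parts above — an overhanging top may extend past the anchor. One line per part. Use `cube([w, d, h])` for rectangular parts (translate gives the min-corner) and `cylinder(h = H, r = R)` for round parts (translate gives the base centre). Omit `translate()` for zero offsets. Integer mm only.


translate([289, 299, 0]) cylinder(h = 11, r = 133);
translate([289, 299, 11]) cylinder(h = 261, r = 46);
translate([289, 299, 272]) cylinder(h = 11, r = 133);


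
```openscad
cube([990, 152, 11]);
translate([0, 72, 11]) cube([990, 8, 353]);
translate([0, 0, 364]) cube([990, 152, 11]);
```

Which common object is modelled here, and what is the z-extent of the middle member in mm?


An I-beam. The web height is 353 mm.

Two wide flanges with a thin centred web — an I-beam. Overall 375 mm minus two 11 mm flanges gives a web of 375 − 2·11 = 353 mm.


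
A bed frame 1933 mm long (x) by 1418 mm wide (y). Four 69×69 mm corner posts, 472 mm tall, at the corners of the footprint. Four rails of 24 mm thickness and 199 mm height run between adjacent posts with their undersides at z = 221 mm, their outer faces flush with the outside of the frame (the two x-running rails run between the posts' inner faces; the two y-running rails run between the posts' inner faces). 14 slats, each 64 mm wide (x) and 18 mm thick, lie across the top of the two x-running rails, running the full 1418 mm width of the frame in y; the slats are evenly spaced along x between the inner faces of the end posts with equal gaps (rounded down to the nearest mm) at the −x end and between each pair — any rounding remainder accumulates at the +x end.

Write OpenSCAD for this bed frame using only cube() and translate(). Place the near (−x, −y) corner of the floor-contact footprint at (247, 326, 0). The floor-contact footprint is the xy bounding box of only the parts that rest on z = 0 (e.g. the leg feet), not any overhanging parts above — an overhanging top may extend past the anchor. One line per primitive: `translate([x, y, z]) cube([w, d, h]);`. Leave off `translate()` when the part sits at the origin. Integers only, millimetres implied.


// slat z = rail_z + rail_h = 221 + 199 = 420
// slat gap = ⌊(1795 − 14·64) / 15⌋ = 59
translate([247, 326, 0]) cube([69, 69, 472]);
translate([247, 1675, 0]) cube([69, 69, 472]);
translate([2111, 326, 0]) cube([69, 69, 472]);
translate([2111, 1675, 0]) cube([69, 69, 472]);
translate([316, 326, 221]) cube([1795, 24, 199]);
translate([316, 1720, 221]) cube([1795, 24, 199]);
translate([247, 395, 221]) cube([24, 1280, 199]);
translate([2156, 395, 221]) cube([24, 1280, 199]);
translate([375, 326, 420]) cube([64, 1418, 18]);
translate([498, 326, 420]) cube([64, 1418, 18]);
translate([621, 326, 420]) cube([64, 1418, 18]);
translate([744, 326, 420]) cube([64, 1418, 18]);
translate([867, 326, 420]) cube([64, 1418, 18]);
translate([990, 326, 420]) cube([64, 1418, 18]);
translate([1113, 326, 420]) cube([64, 1418, 18]);
translate([1236, 326, 420]) cube([64, 1418, 18]);
translate([1359, 326, 420]) cube([64, 1418, 18]);
translate([1482, 326, 420]) cube([64, 1418, 18]);
translate([1605, 326, 420]) cube([64, 1418, 18]);
translate([1728, 326, 420]) cube([64, 1418, 18]);
translate([1851, 326, 420]) cube([64, 1418, 18]);
translate([1974, 326, 420]) cube([64, 1418, 18]);


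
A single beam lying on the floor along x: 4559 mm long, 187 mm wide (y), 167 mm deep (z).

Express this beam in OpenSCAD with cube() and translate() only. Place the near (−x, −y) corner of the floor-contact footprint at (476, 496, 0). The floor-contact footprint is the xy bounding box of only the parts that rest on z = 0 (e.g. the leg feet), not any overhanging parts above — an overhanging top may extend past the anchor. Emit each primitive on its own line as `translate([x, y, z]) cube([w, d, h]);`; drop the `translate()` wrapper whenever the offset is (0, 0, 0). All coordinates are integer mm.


translate([476, 496, 0]) cube([4559, 187, 167]);


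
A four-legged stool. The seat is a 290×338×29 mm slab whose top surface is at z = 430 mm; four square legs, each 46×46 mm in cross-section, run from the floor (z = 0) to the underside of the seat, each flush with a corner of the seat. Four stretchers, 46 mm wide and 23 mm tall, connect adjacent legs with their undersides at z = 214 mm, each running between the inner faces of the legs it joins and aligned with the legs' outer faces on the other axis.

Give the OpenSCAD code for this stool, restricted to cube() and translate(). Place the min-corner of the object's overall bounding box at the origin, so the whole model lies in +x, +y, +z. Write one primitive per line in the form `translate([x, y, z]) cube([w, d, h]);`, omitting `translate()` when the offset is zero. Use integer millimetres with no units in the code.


translate([0, 0, 401]) cube([290, 338, 29]);
cube([46, 46, 401]);
translate([244, 0, 0]) cube([46, 46, 401]);
translate([0, 292, 0]) cube([46, 46, 401]);
translate([244, 292, 0]) cube([46, 46, 401]);
translate([46, 0, 214]) cube([198, 46, 23]);
translate([46, 292, 214]) cube([198, 46, 23]);
translate([0, 46, 214]) cube([46, 246, 23]);
translate([244, 46, 214]) cube([46, 246, 23]);


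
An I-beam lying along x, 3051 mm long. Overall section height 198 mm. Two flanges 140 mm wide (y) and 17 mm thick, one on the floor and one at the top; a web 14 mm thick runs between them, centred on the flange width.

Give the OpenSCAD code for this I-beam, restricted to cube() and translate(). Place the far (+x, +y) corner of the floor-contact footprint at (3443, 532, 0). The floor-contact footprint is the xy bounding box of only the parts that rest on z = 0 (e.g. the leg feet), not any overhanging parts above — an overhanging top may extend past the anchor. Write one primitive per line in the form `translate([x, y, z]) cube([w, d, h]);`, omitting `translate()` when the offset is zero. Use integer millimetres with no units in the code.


translate([392, 392, 0]) cube([3051, 140, 17]);
translate([392, 455, 17]) cube([3051, 14, 164]);
translate([392, 392, 181]) cube([3051, 140, 17]);


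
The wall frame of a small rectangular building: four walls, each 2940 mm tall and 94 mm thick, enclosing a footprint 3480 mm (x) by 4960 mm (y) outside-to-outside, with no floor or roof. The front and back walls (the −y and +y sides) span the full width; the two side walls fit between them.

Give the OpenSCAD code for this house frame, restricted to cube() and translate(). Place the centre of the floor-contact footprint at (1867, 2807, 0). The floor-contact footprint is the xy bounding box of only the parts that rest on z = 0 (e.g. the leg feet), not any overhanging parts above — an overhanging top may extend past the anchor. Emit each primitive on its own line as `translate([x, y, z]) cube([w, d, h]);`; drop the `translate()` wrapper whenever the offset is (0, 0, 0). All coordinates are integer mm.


translate([127, 327, 0]) cube([3480, 94, 2940]);
translate([127, 5193, 0]) cube([3480, 94, 2940]);
translate([127, 421, 0]) cube([94, 4772, 2940]);
translate([3513, 421, 0]) cube([94, 4772, 2940]);


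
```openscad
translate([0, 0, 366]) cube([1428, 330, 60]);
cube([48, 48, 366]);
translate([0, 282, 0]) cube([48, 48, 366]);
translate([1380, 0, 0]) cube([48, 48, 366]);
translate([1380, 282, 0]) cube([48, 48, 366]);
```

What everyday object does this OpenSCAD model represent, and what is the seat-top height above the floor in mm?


A bench. The seat-top height is 426 mm.

A long slab on four corner posts — a bench. The slab sits at z = 366 with thickness 60, so the top is 366 + 60 = 426 mm.


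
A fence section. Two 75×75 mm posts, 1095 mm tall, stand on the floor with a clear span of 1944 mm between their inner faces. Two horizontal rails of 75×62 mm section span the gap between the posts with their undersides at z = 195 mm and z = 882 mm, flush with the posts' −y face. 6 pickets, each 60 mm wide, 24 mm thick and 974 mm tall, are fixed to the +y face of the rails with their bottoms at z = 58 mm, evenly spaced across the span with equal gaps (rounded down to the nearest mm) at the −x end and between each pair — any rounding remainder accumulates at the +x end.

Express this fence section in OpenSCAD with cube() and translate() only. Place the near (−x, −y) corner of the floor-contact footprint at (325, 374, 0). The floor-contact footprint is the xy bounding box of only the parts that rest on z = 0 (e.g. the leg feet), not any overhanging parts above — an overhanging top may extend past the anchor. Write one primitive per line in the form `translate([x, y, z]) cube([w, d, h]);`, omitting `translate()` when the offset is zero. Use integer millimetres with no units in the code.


translate([325, 374, 0]) cube([75, 75, 1095]);
translate([2344, 374, 0]) cube([75, 75, 1095]);
translate([400, 374, 195]) cube([1944, 75, 62]);
translate([400, 374, 882]) cube([1944, 75, 62]);
translate([626, 449, 58]) cube([60, 24, 974]);
translate([912, 449, 58]) cube([60, 24, 974]);
translate([1198, 449, 58]) cube([60, 24, 974]);
translate([1484, 449, 58]) cube([60, 24, 974]);
translate([1770, 449, 58]) cube([60, 24, 974]);
translate([2056, 449, 58]) cube([60, 24, 974]);


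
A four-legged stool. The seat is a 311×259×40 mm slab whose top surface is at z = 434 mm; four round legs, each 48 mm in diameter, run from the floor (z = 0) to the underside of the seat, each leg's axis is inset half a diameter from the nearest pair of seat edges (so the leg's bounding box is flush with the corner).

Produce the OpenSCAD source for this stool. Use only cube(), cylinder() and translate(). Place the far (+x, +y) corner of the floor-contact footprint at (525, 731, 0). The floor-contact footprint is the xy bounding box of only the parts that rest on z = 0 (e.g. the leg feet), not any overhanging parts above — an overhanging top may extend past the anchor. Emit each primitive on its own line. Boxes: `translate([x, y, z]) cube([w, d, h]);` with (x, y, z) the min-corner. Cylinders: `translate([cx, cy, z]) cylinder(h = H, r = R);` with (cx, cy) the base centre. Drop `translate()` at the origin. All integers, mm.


translate([214, 472, 394]) cube([311, 259, 40]);
translate([238, 496, 0]) cylinder(h = 394, r = 24);
translate([501, 496, 0]) cylinder(h = 394, r = 24);
translate([238, 707, 0]) cylinder(h = 394, r = 24);
translate([501, 707, 0]) cylinder(h = 394, r = 24);


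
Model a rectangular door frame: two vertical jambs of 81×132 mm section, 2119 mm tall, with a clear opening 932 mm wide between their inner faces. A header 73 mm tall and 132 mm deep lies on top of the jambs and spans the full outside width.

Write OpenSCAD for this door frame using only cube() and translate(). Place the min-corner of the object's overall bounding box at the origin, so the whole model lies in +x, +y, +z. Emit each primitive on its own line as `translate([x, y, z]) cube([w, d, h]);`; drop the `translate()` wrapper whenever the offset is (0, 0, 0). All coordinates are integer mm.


cube([81, 132, 2119]);
translate([1013, 0, 0]) cube([81, 132, 2119]);
translate([0, 0, 2119]) cube([1094, 132, 73]);


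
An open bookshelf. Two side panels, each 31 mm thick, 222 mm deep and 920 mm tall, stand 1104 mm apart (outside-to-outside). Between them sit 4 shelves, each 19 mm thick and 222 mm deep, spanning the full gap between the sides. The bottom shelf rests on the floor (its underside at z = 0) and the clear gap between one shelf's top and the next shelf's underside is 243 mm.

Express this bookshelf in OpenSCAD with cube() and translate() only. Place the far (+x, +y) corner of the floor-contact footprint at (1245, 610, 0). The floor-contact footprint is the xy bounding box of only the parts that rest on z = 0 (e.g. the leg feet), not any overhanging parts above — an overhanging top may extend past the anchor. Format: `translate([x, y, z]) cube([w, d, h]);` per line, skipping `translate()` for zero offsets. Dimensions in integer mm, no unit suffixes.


translate([141, 388, 0]) cube([31, 222, 920]);
translate([1214, 388, 0]) cube([31, 222, 920]);
translate([172, 388, 0]) cube([1042, 222, 19]);
translate([172, 388, 262]) cube([1042, 222, 19]);
translate([172, 388, 524]) cube([1042, 222, 19]);
translate([172, 388, 786]) cube([1042, 222, 19]);


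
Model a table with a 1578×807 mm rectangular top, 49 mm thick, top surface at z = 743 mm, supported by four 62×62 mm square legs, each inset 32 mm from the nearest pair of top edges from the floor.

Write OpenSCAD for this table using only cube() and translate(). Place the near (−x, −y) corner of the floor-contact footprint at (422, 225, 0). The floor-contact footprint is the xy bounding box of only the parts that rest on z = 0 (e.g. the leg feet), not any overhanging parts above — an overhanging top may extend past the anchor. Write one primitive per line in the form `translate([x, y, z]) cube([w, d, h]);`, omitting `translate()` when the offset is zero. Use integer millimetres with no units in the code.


translate([390, 193, 694]) cube([1578, 807, 49]);
translate([422, 225, 0]) cube([62, 62, 694]);
translate([1874, 225, 0]) cube([62, 62, 694]);
translate([422, 906, 0]) cube([62, 62, 694]);
translate([1874, 906, 0]) cube([62, 62, 694]);


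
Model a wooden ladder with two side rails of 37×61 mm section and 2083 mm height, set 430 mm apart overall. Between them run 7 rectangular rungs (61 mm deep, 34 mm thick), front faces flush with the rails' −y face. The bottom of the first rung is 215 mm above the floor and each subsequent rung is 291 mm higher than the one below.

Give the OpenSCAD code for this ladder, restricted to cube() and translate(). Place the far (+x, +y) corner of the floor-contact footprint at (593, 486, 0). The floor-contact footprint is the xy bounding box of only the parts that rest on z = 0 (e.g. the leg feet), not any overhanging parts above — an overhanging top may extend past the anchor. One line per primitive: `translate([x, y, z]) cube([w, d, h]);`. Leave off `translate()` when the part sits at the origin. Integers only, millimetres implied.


translate([163, 425, 0]) cube([37, 61, 2083]);
translate([556, 425, 0]) cube([37, 61, 2083]);
translate([200, 425, 215]) cube([356, 61, 34]);
translate([200, 425, 506]) cube([356, 61, 34]);
translate([200, 425, 797]) cube([356, 61, 34]);
translate([200, 425, 1088]) cube([356, 61, 34]);
translate([200, 425, 1379]) cube([356, 61, 34]);
translate([200, 425, 1670]) cube([356, 61, 34]);
translate([200, 425, 1961]) cube([356, 61, 34]);


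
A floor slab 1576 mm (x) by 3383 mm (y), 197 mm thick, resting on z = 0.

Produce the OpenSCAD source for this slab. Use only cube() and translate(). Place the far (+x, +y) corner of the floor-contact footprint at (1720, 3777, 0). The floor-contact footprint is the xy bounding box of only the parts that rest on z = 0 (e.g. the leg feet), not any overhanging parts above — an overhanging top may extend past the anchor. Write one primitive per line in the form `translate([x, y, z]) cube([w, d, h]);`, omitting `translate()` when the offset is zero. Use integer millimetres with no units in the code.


translate([144, 394, 0]) cube([1576, 3383, 197]);


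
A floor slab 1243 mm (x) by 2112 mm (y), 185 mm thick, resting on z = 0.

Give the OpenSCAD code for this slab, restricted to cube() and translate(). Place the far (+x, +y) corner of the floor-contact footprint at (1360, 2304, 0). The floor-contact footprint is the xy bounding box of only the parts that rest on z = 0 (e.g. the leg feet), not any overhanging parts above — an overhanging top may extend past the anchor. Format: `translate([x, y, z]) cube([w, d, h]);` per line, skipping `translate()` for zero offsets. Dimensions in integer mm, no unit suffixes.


translate([117, 192, 0]) cube([1243, 2112, 185]);


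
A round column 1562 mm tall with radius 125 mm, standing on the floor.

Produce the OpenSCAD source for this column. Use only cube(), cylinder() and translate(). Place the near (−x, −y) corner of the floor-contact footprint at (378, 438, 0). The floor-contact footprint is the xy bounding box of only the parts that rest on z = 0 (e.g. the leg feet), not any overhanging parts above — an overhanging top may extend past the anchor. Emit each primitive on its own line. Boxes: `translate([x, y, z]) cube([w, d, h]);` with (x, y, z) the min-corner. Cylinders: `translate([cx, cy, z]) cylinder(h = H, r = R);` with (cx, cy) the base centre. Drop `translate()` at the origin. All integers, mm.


translate([503, 563, 0]) cylinder(h = 1562, r = 125);


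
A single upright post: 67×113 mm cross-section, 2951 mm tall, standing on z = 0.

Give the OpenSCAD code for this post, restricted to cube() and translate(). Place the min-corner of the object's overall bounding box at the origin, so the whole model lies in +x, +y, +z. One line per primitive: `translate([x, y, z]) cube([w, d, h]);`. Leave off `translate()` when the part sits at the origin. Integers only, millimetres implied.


cube([67, 113, 2951]);


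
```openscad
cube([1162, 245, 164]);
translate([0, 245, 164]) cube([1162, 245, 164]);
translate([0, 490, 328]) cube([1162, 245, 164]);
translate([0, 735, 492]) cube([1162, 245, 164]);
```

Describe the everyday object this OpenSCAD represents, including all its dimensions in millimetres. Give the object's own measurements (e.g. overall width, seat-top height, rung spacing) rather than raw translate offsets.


A straight staircase of 4 solid steps. Each step is 1162 mm wide (x), 245 mm deep (y, the going) and 164 mm tall (the rise). The first step rests on the floor; each subsequent step sits one going further in +y and one rise higher in +z, directly behind and above the previous step with no overlap.


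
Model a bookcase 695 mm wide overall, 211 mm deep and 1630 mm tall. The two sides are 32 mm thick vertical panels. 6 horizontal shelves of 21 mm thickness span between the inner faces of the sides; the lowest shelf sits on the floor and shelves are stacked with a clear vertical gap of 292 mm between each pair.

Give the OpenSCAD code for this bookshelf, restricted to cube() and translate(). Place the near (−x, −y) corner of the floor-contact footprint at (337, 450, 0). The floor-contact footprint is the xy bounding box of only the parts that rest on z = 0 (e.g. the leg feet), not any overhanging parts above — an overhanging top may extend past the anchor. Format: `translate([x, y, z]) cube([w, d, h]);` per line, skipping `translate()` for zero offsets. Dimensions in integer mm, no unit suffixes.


translate([337, 450, 0]) cube([32, 211, 1630]);
translate([1000, 450, 0]) cube([32, 211, 1630]);
translate([369, 450, 0]) cube([631, 211, 21]);
translate([369, 450, 313]) cube([631, 211, 21]);
translate([369, 450, 626]) cube([631, 211, 21]);
translate([369, 450, 939]) cube([631, 211, 21]);
translate([369, 450, 1252]) cube([631, 211, 21]);
translate([369, 450, 1565]) cube([631, 211, 21]);


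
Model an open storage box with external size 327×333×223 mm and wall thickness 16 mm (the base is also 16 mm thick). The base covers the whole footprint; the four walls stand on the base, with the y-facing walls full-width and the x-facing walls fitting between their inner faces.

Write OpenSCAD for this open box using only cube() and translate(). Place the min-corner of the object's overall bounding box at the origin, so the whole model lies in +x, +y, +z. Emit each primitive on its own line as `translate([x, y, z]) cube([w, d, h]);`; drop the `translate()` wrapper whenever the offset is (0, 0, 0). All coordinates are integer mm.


cube([327, 333, 16]);
translate([0, 0, 16]) cube([327, 16, 207]);
translate([0, 317, 16]) cube([327, 16, 207]);
translate([0, 16, 16]) cube([16, 301, 207]);
translate([311, 16, 16]) cube([16, 301, 207]);


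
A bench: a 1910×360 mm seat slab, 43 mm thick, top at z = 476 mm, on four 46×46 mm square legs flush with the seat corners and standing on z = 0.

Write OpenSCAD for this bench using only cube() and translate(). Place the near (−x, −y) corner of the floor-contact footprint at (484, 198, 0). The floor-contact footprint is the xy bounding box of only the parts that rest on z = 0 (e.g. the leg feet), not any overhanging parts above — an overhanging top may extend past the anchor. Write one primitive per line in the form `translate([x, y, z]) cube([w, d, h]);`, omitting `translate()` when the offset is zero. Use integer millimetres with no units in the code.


translate([484, 198, 433]) cube([1910, 360, 43]);
translate([484, 198, 0]) cube([46, 46, 433]);
translate([484, 512, 0]) cube([46, 46, 433]);
translate([2348, 198, 0]) cube([46, 46, 433]);
translate([2348, 512, 0]) cube([46, 46, 433]);


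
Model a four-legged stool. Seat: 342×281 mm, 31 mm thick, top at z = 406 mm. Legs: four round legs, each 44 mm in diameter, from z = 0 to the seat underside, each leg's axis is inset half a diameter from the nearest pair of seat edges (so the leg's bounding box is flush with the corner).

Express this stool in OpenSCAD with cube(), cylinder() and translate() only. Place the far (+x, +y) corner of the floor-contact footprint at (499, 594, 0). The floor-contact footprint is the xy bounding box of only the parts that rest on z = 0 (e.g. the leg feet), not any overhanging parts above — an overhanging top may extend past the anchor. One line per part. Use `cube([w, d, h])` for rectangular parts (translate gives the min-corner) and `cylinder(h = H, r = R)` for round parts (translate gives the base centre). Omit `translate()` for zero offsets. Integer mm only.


translate([157, 313, 375]) cube([342, 281, 31]);
translate([179, 335, 0]) cylinder(h = 375, r = 22);
translate([477, 335, 0]) cylinder(h = 375, r = 22);
translate([179, 572, 0]) cylinder(h = 375, r = 22);
translate([477, 572, 0]) cylinder(h = 375, r = 22);


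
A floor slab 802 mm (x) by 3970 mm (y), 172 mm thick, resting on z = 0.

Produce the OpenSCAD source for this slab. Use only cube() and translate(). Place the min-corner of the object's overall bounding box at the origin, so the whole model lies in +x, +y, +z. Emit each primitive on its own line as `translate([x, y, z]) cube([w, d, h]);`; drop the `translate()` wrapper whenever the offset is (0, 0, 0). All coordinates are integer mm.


cube([802, 3970, 172]);


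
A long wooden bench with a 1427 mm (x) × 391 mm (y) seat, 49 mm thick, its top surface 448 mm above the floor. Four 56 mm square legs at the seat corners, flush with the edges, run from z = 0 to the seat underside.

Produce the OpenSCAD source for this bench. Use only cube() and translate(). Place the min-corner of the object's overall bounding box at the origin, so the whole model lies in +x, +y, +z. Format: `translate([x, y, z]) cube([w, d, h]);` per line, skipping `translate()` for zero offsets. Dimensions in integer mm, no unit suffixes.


// leg_h = 448 − 49 = 399
translate([0, 0, 399]) cube([1427, 391, 49]);
cube([56, 56, 399]);
translate([0, 335, 0]) cube([56, 56, 399]);
translate([1371, 0, 0]) cube([56, 56, 399]);
translate([1371, 335, 0]) cube([56, 56, 399]);


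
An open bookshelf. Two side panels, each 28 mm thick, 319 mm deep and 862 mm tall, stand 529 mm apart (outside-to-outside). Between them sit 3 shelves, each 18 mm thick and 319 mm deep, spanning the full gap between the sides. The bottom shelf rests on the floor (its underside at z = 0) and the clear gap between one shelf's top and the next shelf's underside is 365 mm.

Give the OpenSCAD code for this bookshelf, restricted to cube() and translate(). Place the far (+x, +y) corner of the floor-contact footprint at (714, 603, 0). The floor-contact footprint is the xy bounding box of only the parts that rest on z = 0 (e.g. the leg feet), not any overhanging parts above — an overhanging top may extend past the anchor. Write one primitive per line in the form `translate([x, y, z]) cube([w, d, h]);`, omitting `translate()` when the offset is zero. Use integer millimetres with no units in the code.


translate([185, 284, 0]) cube([28, 319, 862]);
translate([686, 284, 0]) cube([28, 319, 862]);
translate([213, 284, 0]) cube([473, 319, 18]);
translate([213, 284, 383]) cube([473, 319, 18]);
translate([213, 284, 766]) cube([473, 319, 18]);


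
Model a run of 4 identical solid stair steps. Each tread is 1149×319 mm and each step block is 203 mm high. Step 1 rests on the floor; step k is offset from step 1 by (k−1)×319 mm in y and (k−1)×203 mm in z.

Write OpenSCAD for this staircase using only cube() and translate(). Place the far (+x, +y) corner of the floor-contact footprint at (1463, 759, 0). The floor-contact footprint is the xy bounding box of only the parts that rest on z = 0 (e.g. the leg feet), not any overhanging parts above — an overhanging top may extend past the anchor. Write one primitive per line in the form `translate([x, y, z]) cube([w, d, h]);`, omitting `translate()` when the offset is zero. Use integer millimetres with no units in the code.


translate([314, 440, 0]) cube([1149, 319, 203]);
translate([314, 759, 203]) cube([1149, 319, 203]);
translate([314, 1078, 406]) cube([1149, 319, 203]);
translate([314, 1397, 609]) cube([1149, 319, 203]);


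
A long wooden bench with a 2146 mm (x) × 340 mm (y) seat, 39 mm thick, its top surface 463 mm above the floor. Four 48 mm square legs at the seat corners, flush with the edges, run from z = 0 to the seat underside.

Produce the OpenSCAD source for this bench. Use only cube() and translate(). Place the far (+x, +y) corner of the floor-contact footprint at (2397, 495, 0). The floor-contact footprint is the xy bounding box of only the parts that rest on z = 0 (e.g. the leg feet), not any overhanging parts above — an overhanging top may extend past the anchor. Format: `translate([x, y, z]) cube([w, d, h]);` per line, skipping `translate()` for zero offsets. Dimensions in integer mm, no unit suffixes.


// leg_h = 463 − 39 = 424
translate([251, 155, 424]) cube([2146, 340, 39]);
translate([251, 155, 0]) cube([48, 48, 424]);
translate([251, 447, 0]) cube([48, 48, 424]);
translate([2349, 155, 0]) cube([48, 48, 424]);
translate([2349, 447, 0]) cube([48, 48, 424]);


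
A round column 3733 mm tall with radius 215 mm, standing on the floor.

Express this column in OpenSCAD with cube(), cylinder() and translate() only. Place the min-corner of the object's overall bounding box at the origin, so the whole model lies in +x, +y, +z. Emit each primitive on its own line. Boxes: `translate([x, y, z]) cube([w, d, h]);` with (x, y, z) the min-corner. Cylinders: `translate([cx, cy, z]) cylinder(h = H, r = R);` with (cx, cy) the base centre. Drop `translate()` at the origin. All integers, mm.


translate([215, 215, 0]) cylinder(h = 3733, r = 215);


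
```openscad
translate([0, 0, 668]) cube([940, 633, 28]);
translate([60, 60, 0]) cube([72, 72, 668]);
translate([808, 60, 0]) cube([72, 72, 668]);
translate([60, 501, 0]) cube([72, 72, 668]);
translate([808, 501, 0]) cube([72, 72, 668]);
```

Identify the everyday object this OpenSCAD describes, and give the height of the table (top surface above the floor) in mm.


A table. The table height is 696 mm.

A 940×633×28 slab sits at z = 668 on four 72 mm square posts — a table. The top surface is at 668 + 28 = 696 mm.


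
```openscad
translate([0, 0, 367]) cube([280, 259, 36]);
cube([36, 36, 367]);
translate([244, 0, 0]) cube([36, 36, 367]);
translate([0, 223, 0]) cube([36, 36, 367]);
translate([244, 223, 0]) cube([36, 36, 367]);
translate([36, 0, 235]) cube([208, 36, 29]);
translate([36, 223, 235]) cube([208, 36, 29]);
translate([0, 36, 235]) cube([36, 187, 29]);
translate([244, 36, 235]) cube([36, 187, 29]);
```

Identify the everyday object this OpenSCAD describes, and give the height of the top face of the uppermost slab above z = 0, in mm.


A stool. The seat height is 403 mm.

A 280×259×36 slab at z = 367 on four corner posts — a stool. The seat top is 367 + 36 = 403 mm.
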